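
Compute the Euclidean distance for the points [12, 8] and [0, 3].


d = sqrt(sum of squared differences). (12-0)^2=144, (8-3)^2=25. Sum = 169.

13


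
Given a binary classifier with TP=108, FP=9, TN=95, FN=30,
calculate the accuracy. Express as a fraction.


Accuracy = (TP + TN) / (TP + TN + FP + FN) = (108 + 95) / 242 = 203/242.

203/242


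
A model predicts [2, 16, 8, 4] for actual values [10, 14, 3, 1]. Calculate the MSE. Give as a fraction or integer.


MSE = (1/4) * ((10-2)^2=64 + (14-16)^2=4 + (3-8)^2=25 + (1-4)^2=9). Sum = 102. MSE = 51/2.

51/2


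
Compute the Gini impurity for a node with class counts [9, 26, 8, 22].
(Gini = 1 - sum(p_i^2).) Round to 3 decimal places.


Total = 65. Proportions: 9/65, 26/65, 8/65, 22/65. sum(p_i^2) = 0.3089. Gini = 1 - 0.3089 = 0.6911, which rounds to 0.691.

0.691


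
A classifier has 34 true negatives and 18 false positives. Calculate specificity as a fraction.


Specificity = TN / (TN + FP) = 34 / 52 = 17/26.

17/26


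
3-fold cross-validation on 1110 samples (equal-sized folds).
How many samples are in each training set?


Each validation fold has 1110/3 = 370 samples. Training set = 1110 - 370 = 740.

740


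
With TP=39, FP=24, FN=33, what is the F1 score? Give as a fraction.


Precision = 39/63 = 13/21. Recall = 39/72 = 13/24. F1 = 2*P*R/(P+R) = 26/45.

26/45


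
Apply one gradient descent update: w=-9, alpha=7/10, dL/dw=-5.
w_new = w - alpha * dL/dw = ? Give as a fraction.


w_new = -9 - 7/10 * -5 = -9 - -7/2 = -11/2.

-11/2


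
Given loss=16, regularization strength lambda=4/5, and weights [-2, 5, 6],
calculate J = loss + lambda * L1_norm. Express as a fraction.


L1 norm = sum(|w|) = 13. J = 16 + 4/5 * 13 = 132/5.

132/5


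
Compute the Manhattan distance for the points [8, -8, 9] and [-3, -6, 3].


d = sum of absolute differences: |8--3|=11 + |-8--6|=2 + |9-3|=6 = 19.

19


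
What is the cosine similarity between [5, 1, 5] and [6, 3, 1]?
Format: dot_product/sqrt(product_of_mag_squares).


dot = 38. |a|^2 = 51, |b|^2 = 46. cos = 38/sqrt(2346).

38/sqrt(2346)


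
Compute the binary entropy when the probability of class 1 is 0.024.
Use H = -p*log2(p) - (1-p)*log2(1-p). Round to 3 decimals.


H = -0.024*log2(0.024) - 0.976*log2(0.976) = 0.163.

0.163


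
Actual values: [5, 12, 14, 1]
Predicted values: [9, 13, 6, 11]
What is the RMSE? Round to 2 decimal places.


MSE = 45.2500. RMSE = sqrt(45.2500) = 6.73.

6.73


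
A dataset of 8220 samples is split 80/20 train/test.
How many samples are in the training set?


Test set = 8220 * 20% = 1644. Training set = 8220 - 1644 = 6576.

6576


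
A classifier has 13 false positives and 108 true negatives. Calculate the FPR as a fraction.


FPR = FP / (FP + TN) = 13 / 121 = 13/121.

13/121


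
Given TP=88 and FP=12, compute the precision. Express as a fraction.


Precision = TP / (TP + FP) = 88 / 100 = 22/25.

22/25


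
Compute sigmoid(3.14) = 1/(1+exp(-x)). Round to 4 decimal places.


sigma(3.14) = 1/(1+e^(-3.14)) = 1/(1+0.043283) = 1/1.043283 = 0.9585.

0.9585


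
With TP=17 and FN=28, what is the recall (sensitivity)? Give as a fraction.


Recall = TP / (TP + FN) = 17 / 45 = 17/45.

17/45


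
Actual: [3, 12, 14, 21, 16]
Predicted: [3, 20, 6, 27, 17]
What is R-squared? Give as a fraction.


Mean(y) = 66/5. SS_res = 165. SS_tot = 874/5. R^2 = 1 - 165/(874/5) = 49/874.

49/874


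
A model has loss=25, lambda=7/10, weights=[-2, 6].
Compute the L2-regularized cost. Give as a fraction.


L2 sq norm = sum(w^2) = 40. J = 25 + 7/10 * 40 = 53.

53


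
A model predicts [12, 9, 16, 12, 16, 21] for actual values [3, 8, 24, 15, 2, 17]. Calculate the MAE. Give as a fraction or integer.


MAE = (1/6) * (|3-12|=9 + |8-9|=1 + |24-16|=8 + |15-12|=3 + |2-16|=14 + |17-21|=4). Sum = 39. MAE = 13/2.

13/2


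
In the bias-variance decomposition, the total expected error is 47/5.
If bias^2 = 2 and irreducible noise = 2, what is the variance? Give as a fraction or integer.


Total error = bias^2 + variance + irreducible noise. So variance = 47/5 - 2 - 2 = 27/5.

27/5


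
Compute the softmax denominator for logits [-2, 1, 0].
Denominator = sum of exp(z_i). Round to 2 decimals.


Denom = e^-2=0.1353 + e^1=2.7183 + e^0=1.0000. Sum = 3.8536, which rounds to 3.85.

3.85


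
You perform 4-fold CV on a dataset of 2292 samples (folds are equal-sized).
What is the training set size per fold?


Each validation fold has 2292/4 = 573 samples. Training set = 2292 - 573 = 1719.

1719


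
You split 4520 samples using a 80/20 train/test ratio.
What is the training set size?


Test set = 4520 * 20% = 904. Training set = 4520 - 904 = 3616.

3616


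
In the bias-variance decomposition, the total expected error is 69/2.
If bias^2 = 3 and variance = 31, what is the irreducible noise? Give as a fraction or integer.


Total error = bias^2 + variance + irreducible noise. So irreducible noise = 69/2 - 3 - 31 = 1/2.

1/2


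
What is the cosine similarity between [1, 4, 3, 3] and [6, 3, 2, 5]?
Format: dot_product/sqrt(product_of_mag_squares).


dot = 39. |a|^2 = 35, |b|^2 = 74. cos = 39/sqrt(2590).

39/sqrt(2590)


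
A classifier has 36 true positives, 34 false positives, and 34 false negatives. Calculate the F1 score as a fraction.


Precision = 36/70 = 18/35. Recall = 36/70 = 18/35. F1 = 2*P*R/(P+R) = 18/35.

18/35


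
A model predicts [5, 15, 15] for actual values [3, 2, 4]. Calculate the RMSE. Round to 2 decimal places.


MSE = 98.0000. RMSE = sqrt(98.0000) = 9.90.

9.90


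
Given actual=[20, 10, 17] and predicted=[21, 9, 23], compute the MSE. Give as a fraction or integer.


MSE = (1/3) * ((20-21)^2=1 + (10-9)^2=1 + (17-23)^2=36). Sum = 38. MSE = 38/3.

38/3


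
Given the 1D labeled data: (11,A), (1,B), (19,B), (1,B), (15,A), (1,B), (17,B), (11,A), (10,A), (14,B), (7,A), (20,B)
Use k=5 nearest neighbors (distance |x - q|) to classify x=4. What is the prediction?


Distances: |11-4|=7, |1-4|=3, |19-4|=15, |1-4|=3, |15-4|=11, |1-4|=3, |17-4|=13, |11-4|=7, |10-4|=6, |14-4|=10, |7-4|=3, |20-4|=16. 5 nearest: (7,A), (1,B), (1,B), (1,B), (10,A). Counts: {'A': 2, 'B': 3}. Majority class: B.

B


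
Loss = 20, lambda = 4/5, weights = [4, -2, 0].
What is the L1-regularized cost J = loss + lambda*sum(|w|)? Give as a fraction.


L1 norm = sum(|w|) = 6. J = 20 + 4/5 * 6 = 124/5.

124/5


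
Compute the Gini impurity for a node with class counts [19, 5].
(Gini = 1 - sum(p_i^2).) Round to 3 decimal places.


Total = 24. Proportions: 19/24, 5/24. sum(p_i^2) = 0.6701. Gini = 1 - 0.6701 = 0.3299, which rounds to 0.330.

0.330


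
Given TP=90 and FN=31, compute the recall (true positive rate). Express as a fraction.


Recall = TP / (TP + FN) = 90 / 121 = 90/121.

90/121


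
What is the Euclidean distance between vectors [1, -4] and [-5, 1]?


d = sqrt(sum of squared differences). (1--5)^2=36, (-4-1)^2=25. Sum = 61.

sqrt(61)


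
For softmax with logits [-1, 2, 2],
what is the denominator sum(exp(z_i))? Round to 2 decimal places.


Denom = e^-1=0.3679 + e^2=7.3891 + e^2=7.3891. Sum = 15.1461, which rounds to 15.15.

15.15


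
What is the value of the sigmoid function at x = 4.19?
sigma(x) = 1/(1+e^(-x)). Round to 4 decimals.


sigma(4.19) = 1/(1+e^(-4.19)) = 1/(1+0.015146) = 1/1.015146 = 0.9851.

0.9851


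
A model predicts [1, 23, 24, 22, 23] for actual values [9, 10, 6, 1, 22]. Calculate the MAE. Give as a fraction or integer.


MAE = (1/5) * (|9-1|=8 + |10-23|=13 + |6-24|=18 + |1-22|=21 + |22-23|=1). Sum = 61. MAE = 61/5.

61/5


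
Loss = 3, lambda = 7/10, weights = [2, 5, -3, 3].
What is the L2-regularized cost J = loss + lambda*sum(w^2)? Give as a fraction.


L2 sq norm = sum(w^2) = 47. J = 3 + 7/10 * 47 = 359/10.

359/10


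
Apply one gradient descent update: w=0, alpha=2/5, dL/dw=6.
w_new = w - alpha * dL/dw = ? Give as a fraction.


w_new = 0 - 2/5 * 6 = 0 - 12/5 = -12/5.

-12/5


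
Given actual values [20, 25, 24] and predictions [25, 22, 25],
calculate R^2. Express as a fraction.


Mean(y) = 23. SS_res = 35. SS_tot = 14. R^2 = 1 - 35/(14) = -3/2.

-3/2


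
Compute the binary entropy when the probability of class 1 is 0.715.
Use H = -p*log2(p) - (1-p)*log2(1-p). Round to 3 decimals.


H = -0.715*log2(0.715) - 0.285*log2(0.285) = 0.862.

0.862


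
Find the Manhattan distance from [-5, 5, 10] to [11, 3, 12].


d = sum of absolute differences: |-5-11|=16 + |5-3|=2 + |10-12|=2 = 20.

20


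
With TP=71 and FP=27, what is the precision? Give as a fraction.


Precision = TP / (TP + FP) = 71 / 98 = 71/98.

71/98


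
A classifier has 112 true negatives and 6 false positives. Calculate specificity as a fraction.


Specificity = TN / (TN + FP) = 112 / 118 = 56/59.

56/59


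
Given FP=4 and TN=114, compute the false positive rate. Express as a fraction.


FPR = FP / (FP + TN) = 4 / 118 = 2/59.

2/59


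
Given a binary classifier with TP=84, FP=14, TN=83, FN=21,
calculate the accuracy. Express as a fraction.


Accuracy = (TP + TN) / (TP + TN + FP + FN) = (84 + 83) / 202 = 167/202.

167/202


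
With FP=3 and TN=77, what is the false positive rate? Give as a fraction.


FPR = FP / (FP + TN) = 3 / 80 = 3/80.

3/80


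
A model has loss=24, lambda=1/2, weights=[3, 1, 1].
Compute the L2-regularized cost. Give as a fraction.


L2 sq norm = sum(w^2) = 11. J = 24 + 1/2 * 11 = 59/2.

59/2


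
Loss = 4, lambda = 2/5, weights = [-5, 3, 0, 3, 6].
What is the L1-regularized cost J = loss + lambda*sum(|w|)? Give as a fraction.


L1 norm = sum(|w|) = 17. J = 4 + 2/5 * 17 = 54/5.

54/5


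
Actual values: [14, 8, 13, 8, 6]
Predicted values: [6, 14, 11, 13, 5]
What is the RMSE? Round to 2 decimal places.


MSE = 26.0000. RMSE = sqrt(26.0000) = 5.10.

5.10


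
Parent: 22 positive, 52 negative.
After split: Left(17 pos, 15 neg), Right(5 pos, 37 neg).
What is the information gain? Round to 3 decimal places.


H(parent) = 0.8780. H(left) = 0.9972, H(right) = 0.5266. Weighted = (32/74)*0.9972 + (42/74)*0.5266 = 0.7301. IG = 0.8780 - 0.7301 = 0.1479, which rounds to 0.148.

0.148


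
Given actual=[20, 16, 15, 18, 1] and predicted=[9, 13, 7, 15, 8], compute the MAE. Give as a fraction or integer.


MAE = (1/5) * (|20-9|=11 + |16-13|=3 + |15-7|=8 + |18-15|=3 + |1-8|=7). Sum = 32. MAE = 32/5.

32/5


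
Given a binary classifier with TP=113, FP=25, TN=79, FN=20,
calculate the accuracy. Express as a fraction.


Accuracy = (TP + TN) / (TP + TN + FP + FN) = (113 + 79) / 237 = 64/79.

64/79


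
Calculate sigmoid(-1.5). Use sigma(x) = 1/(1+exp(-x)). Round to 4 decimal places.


sigma(-1.5) = 1/(1+e^(1.5)) = 1/(1+4.481689) = 1/5.481689 = 0.1824.

0.1824


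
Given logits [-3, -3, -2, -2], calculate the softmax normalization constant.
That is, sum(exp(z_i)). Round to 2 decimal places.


Denom = e^-3=0.0498 + e^-3=0.0498 + e^-2=0.1353 + e^-2=0.1353. Sum = 0.3702, which rounds to 0.37.

0.37


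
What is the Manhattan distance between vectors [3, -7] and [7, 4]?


d = sum of absolute differences: |3-7|=4 + |-7-4|=11 = 15.

15


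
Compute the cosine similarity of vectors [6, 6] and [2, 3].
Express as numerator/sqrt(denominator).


dot = 30. |a|^2 = 72, |b|^2 = 13. cos = 30/sqrt(936).

30/sqrt(936)


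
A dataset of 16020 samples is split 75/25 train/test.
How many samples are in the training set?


Test set = 16020 * 25% = 4005. Training set = 16020 - 4005 = 12015.

12015


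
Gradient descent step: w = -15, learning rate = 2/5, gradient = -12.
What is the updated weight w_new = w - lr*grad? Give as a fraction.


w_new = -15 - 2/5 * -12 = -15 - -24/5 = -51/5.

-51/5


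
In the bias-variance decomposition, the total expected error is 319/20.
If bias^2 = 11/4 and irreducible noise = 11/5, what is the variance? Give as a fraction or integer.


Total error = bias^2 + variance + irreducible noise. So variance = 319/20 - 11/4 - 11/5 = 11.

11


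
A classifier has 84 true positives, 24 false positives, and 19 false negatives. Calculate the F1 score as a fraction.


Precision = 84/108 = 7/9. Recall = 84/103 = 84/103. F1 = 2*P*R/(P+R) = 168/211.

168/211


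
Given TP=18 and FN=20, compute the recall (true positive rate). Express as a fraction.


Recall = TP / (TP + FN) = 18 / 38 = 9/19.

9/19


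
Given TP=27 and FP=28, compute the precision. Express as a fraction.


Precision = TP / (TP + FP) = 27 / 55 = 27/55.

27/55


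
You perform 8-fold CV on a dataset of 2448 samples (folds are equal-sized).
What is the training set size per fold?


Each validation fold has 2448/8 = 306 samples. Training set = 2448 - 306 = 2142.

2142


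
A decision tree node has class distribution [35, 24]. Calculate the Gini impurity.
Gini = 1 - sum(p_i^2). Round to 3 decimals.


Total = 59. Proportions: 35/59, 24/59. sum(p_i^2) = 0.5174. Gini = 1 - 0.5174 = 0.4826, which rounds to 0.483.

0.483


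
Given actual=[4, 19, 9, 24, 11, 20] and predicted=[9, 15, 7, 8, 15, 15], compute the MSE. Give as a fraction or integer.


MSE = (1/6) * ((4-9)^2=25 + (19-15)^2=16 + (9-7)^2=4 + (24-8)^2=256 + (11-15)^2=16 + (20-15)^2=25). Sum = 342. MSE = 57.

57


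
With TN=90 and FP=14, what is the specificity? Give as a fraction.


Specificity = TN / (TN + FP) = 90 / 104 = 45/52.

45/52


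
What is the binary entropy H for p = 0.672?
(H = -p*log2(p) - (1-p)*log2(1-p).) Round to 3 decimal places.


H = -0.672*log2(0.672) - 0.328*log2(0.328) = 0.913.

0.913


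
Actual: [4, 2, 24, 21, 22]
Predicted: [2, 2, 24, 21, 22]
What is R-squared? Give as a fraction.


Mean(y) = 73/5. SS_res = 4. SS_tot = 2276/5. R^2 = 1 - 4/(2276/5) = 564/569.

564/569


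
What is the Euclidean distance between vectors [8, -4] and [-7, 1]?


d = sqrt(sum of squared differences). (8--7)^2=225, (-4-1)^2=25. Sum = 250.

sqrt(250)


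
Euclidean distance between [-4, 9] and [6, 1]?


d = sqrt(sum of squared differences). (-4-6)^2=100, (9-1)^2=64. Sum = 164.

sqrt(164)


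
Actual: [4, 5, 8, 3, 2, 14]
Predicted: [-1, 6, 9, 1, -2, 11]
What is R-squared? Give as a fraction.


Mean(y) = 6. SS_res = 56. SS_tot = 98. R^2 = 1 - 56/(98) = 3/7.

3/7


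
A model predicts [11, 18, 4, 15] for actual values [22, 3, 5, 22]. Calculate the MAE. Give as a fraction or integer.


MAE = (1/4) * (|22-11|=11 + |3-18|=15 + |5-4|=1 + |22-15|=7). Sum = 34. MAE = 17/2.

17/2


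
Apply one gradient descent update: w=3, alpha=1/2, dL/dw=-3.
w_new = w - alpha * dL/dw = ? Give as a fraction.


w_new = 3 - 1/2 * -3 = 3 - -3/2 = 9/2.

9/2


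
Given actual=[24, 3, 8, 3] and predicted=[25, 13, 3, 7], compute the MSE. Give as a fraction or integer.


MSE = (1/4) * ((24-25)^2=1 + (3-13)^2=100 + (8-3)^2=25 + (3-7)^2=16). Sum = 142. MSE = 71/2.

71/2


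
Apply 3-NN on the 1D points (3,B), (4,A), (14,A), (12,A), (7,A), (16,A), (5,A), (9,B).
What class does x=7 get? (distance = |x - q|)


Distances: |3-7|=4, |4-7|=3, |14-7|=7, |12-7|=5, |7-7|=0, |16-7|=9, |5-7|=2, |9-7|=2. 3 nearest: (7,A), (5,A), (9,B). Counts: {'A': 2, 'B': 1}. Majority class: A.

A


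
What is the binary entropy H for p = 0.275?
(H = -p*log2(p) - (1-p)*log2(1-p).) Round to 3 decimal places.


H = -0.275*log2(0.275) - 0.725*log2(0.725) = 0.849.

0.849


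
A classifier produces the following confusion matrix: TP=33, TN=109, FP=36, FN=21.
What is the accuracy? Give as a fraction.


Accuracy = (TP + TN) / (TP + TN + FP + FN) = (33 + 109) / 199 = 142/199.

142/199


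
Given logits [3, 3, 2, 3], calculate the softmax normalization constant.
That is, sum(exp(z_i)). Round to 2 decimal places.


Denom = e^3=20.0855 + e^3=20.0855 + e^2=7.3891 + e^3=20.0855. Sum = 67.6456, which rounds to 67.65.

67.65


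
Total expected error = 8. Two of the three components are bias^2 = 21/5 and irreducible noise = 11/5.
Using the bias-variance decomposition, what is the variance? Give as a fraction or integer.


Total error = bias^2 + variance + irreducible noise. So variance = 8 - 21/5 - 11/5 = 8/5.

8/5


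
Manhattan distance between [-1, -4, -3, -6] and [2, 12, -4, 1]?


d = sum of absolute differences: |-1-2|=3 + |-4-12|=16 + |-3--4|=1 + |-6-1|=7 = 27.

27


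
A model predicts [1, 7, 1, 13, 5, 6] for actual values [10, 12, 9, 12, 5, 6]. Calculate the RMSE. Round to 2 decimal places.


MSE = 28.5000. RMSE = sqrt(28.5000) = 5.34.

5.34


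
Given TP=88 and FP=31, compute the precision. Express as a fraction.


Precision = TP / (TP + FP) = 88 / 119 = 88/119.

88/119


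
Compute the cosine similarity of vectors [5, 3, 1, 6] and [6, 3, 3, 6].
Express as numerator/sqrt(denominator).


dot = 78. |a|^2 = 71, |b|^2 = 90. cos = 78/sqrt(6390).

78/sqrt(6390)


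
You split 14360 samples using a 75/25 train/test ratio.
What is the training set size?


Test set = 14360 * 25% = 3590. Training set = 14360 - 3590 = 10770.

10770


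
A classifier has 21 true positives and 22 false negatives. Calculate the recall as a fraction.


Recall = TP / (TP + FN) = 21 / 43 = 21/43.

21/43


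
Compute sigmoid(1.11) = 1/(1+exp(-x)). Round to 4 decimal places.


sigma(1.11) = 1/(1+e^(-1.11)) = 1/(1+0.329559) = 1/1.329559 = 0.7521.

0.7521


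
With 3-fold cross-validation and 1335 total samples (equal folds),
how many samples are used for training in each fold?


Each validation fold has 1335/3 = 445 samples. Training set = 1335 - 445 = 890.

890


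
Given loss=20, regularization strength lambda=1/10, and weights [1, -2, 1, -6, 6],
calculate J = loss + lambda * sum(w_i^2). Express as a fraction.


L2 sq norm = sum(w^2) = 78. J = 20 + 1/10 * 78 = 139/5.

139/5


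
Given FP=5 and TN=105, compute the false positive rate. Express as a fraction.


FPR = FP / (FP + TN) = 5 / 110 = 1/22.

1/22


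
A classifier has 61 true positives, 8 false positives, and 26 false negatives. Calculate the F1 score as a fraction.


Precision = 61/69 = 61/69. Recall = 61/87 = 61/87. F1 = 2*P*R/(P+R) = 61/78.

61/78


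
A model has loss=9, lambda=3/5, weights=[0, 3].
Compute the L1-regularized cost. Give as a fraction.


L1 norm = sum(|w|) = 3. J = 9 + 3/5 * 3 = 54/5.

54/5


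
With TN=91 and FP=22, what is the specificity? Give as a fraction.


Specificity = TN / (TN + FP) = 91 / 113 = 91/113.

91/113


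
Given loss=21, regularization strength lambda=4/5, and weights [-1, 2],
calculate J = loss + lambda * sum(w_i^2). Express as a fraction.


L2 sq norm = sum(w^2) = 5. J = 21 + 4/5 * 5 = 25.

25


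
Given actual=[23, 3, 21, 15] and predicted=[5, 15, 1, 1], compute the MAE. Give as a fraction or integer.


MAE = (1/4) * (|23-5|=18 + |3-15|=12 + |21-1|=20 + |15-1|=14). Sum = 64. MAE = 16.

16


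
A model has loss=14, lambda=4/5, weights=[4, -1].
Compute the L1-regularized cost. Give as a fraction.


L1 norm = sum(|w|) = 5. J = 14 + 4/5 * 5 = 18.

18


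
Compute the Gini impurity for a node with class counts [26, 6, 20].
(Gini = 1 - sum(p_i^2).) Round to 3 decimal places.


Total = 52. Proportions: 26/52, 6/52, 20/52. sum(p_i^2) = 0.4112. Gini = 1 - 0.4112 = 0.5888, which rounds to 0.589.

0.589


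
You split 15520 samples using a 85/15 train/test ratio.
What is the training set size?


Test set = 15520 * 15% = 2328. Training set = 15520 - 2328 = 13192.

13192


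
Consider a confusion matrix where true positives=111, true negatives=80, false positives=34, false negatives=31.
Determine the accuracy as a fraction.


Accuracy = (TP + TN) / (TP + TN + FP + FN) = (111 + 80) / 256 = 191/256.

191/256


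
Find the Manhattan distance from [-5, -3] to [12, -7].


d = sum of absolute differences: |-5-12|=17 + |-3--7|=4 = 21.

21


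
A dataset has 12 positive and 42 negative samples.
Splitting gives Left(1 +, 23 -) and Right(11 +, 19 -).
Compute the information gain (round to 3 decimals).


H(parent) = 0.7642. H(left) = 0.2499, H(right) = 0.9481. Weighted = (24/54)*0.2499 + (30/54)*0.9481 = 0.6378. IG = 0.7642 - 0.6378 = 0.1264, which rounds to 0.126.

0.126


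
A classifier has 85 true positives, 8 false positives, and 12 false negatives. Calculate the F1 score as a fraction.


Precision = 85/93 = 85/93. Recall = 85/97 = 85/97. F1 = 2*P*R/(P+R) = 17/19.

17/19


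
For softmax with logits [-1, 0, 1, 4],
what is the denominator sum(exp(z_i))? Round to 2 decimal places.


Denom = e^-1=0.3679 + e^0=1.0000 + e^1=2.7183 + e^4=54.5982. Sum = 58.6844, which rounds to 58.68.

58.68


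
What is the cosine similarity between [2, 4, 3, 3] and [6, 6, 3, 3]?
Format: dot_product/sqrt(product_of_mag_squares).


dot = 54. |a|^2 = 38, |b|^2 = 90. cos = 54/sqrt(3420).

54/sqrt(3420)


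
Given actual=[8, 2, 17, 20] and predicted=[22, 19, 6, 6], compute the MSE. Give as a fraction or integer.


MSE = (1/4) * ((8-22)^2=196 + (2-19)^2=289 + (17-6)^2=121 + (20-6)^2=196). Sum = 802. MSE = 401/2.

401/2


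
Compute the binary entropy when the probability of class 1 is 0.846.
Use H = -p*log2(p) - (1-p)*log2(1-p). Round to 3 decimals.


H = -0.846*log2(0.846) - 0.154*log2(0.154) = 0.620.

0.620


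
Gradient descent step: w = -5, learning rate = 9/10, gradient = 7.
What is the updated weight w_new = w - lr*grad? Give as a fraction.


w_new = -5 - 9/10 * 7 = -5 - 63/10 = -113/10.

-113/10


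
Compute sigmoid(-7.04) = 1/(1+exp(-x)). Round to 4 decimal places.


sigma(-7.04) = 1/(1+e^(7.04)) = 1/(1+1141.387607) = 1/1142.387607 = 0.0009.

0.0009


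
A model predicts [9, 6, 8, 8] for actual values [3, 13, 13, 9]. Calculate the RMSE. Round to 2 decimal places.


MSE = 27.7500. RMSE = sqrt(27.7500) = 5.27.

5.27


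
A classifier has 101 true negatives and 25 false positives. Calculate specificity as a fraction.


Specificity = TN / (TN + FP) = 101 / 126 = 101/126.

101/126


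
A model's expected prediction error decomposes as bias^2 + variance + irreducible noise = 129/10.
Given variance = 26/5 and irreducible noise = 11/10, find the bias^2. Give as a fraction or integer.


Total error = bias^2 + variance + irreducible noise. So bias^2 = 129/10 - 26/5 - 11/10 = 33/5.

33/5


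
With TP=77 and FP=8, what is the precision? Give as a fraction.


Precision = TP / (TP + FP) = 77 / 85 = 77/85.

77/85


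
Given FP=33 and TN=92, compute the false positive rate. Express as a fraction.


FPR = FP / (FP + TN) = 33 / 125 = 33/125.

33/125


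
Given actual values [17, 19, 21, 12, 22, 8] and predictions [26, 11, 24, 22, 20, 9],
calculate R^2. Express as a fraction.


Mean(y) = 33/2. SS_res = 259. SS_tot = 299/2. R^2 = 1 - 259/(299/2) = -219/299.

-219/299


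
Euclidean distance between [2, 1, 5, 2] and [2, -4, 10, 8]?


d = sqrt(sum of squared differences). (2-2)^2=0, (1--4)^2=25, (5-10)^2=25, (2-8)^2=36. Sum = 86.

sqrt(86)


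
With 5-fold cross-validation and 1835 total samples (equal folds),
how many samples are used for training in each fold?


Each validation fold has 1835/5 = 367 samples. Training set = 1835 - 367 = 1468.

1468


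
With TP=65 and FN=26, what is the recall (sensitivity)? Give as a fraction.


Recall = TP / (TP + FN) = 65 / 91 = 5/7.

5/7


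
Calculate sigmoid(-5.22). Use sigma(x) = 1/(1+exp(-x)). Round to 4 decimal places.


sigma(-5.22) = 1/(1+e^(5.22)) = 1/(1+184.934184) = 1/185.934184 = 0.0054.

0.0054


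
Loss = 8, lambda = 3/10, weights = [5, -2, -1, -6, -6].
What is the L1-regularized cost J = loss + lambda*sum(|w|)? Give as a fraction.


L1 norm = sum(|w|) = 20. J = 8 + 3/10 * 20 = 14.

14


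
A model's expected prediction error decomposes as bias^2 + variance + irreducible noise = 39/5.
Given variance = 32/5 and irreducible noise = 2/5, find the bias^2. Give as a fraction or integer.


Total error = bias^2 + variance + irreducible noise. So bias^2 = 39/5 - 32/5 - 2/5 = 1.

1


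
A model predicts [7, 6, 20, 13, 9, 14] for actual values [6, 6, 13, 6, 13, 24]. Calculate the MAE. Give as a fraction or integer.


MAE = (1/6) * (|6-7|=1 + |6-6|=0 + |13-20|=7 + |6-13|=7 + |13-9|=4 + |24-14|=10). Sum = 29. MAE = 29/6.

29/6


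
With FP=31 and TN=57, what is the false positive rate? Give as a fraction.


FPR = FP / (FP + TN) = 31 / 88 = 31/88.

31/88


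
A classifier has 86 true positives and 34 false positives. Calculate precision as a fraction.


Precision = TP / (TP + FP) = 86 / 120 = 43/60.

43/60


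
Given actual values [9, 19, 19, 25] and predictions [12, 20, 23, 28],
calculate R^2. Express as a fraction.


Mean(y) = 18. SS_res = 35. SS_tot = 132. R^2 = 1 - 35/(132) = 97/132.

97/132


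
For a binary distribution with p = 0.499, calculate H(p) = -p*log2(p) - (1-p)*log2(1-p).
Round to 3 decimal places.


H = -0.499*log2(0.499) - 0.501*log2(0.501) = 1.000.

1.000


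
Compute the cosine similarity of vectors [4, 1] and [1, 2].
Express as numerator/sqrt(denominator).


dot = 6. |a|^2 = 17, |b|^2 = 5. cos = 6/sqrt(85).

6/sqrt(85)


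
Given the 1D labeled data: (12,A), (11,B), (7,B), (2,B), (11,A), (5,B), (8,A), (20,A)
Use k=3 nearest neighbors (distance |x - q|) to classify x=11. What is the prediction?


Distances: |12-11|=1, |11-11|=0, |7-11|=4, |2-11|=9, |11-11|=0, |5-11|=6, |8-11|=3, |20-11|=9. 3 nearest: (11,A), (11,B), (12,A). Counts: {'A': 2, 'B': 1}. Majority class: A.

A


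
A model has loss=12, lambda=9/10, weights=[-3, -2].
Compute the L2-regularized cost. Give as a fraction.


L2 sq norm = sum(w^2) = 13. J = 12 + 9/10 * 13 = 237/10.

237/10


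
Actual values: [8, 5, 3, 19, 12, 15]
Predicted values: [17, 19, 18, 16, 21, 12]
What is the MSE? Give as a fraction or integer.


MSE = (1/6) * ((8-17)^2=81 + (5-19)^2=196 + (3-18)^2=225 + (19-16)^2=9 + (12-21)^2=81 + (15-12)^2=9). Sum = 601. MSE = 601/6.

601/6


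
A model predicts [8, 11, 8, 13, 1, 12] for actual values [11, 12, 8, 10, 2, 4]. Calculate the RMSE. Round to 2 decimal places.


MSE = 14.0000. RMSE = sqrt(14.0000) = 3.74.

3.74


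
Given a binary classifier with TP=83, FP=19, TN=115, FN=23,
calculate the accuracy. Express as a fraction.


Accuracy = (TP + TN) / (TP + TN + FP + FN) = (83 + 115) / 240 = 33/40.

33/40


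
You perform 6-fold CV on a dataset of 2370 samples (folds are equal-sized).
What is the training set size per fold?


Each validation fold has 2370/6 = 395 samples. Training set = 2370 - 395 = 1975.

1975


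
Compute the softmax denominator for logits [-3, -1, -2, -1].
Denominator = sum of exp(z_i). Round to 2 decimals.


Denom = e^-3=0.0498 + e^-1=0.3679 + e^-2=0.1353 + e^-1=0.3679. Sum = 0.9209, which rounds to 0.92.

0.92


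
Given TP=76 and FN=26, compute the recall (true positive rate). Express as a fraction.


Recall = TP / (TP + FN) = 76 / 102 = 38/51.

38/51


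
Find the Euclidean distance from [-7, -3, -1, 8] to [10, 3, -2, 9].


d = sqrt(sum of squared differences). (-7-10)^2=289, (-3-3)^2=36, (-1--2)^2=1, (8-9)^2=1. Sum = 327.

sqrt(327)


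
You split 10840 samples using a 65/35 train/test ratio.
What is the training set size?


Test set = 10840 * 35% = 3794. Training set = 10840 - 3794 = 7046.

7046


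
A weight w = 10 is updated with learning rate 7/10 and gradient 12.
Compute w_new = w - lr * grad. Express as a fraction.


w_new = 10 - 7/10 * 12 = 10 - 42/5 = 8/5.

8/5


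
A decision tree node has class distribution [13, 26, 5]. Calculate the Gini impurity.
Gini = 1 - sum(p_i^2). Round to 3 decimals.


Total = 44. Proportions: 13/44, 26/44, 5/44. sum(p_i^2) = 0.4494. Gini = 1 - 0.4494 = 0.5506, which rounds to 0.551.

0.551


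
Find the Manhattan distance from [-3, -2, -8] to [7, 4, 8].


d = sum of absolute differences: |-3-7|=10 + |-2-4|=6 + |-8-8|=16 = 32.

32


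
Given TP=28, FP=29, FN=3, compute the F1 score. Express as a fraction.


Precision = 28/57 = 28/57. Recall = 28/31 = 28/31. F1 = 2*P*R/(P+R) = 7/11.

7/11


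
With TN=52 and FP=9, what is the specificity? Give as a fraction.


Specificity = TN / (TN + FP) = 52 / 61 = 52/61.

52/61


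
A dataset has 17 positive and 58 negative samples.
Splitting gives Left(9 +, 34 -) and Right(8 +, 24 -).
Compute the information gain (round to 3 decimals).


H(parent) = 0.7722. H(left) = 0.7401, H(right) = 0.8113. Weighted = (43/75)*0.7401 + (32/75)*0.8113 = 0.7705. IG = 0.7722 - 0.7705 = 0.0017, which rounds to 0.002.

0.002


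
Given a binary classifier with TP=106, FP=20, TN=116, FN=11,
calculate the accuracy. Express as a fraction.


Accuracy = (TP + TN) / (TP + TN + FP + FN) = (106 + 116) / 253 = 222/253.

222/253


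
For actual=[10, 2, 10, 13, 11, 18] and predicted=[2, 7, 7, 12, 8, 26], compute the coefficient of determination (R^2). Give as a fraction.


Mean(y) = 32/3. SS_res = 172. SS_tot = 406/3. R^2 = 1 - 172/(406/3) = -55/203.

-55/203


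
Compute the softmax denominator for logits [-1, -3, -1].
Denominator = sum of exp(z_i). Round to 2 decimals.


Denom = e^-1=0.3679 + e^-3=0.0498 + e^-1=0.3679. Sum = 0.7856, which rounds to 0.79.

0.79


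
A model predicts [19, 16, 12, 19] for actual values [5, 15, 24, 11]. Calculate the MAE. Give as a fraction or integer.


MAE = (1/4) * (|5-19|=14 + |15-16|=1 + |24-12|=12 + |11-19|=8). Sum = 35. MAE = 35/4.

35/4


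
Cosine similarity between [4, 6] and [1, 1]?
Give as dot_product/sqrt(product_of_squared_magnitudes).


dot = 10. |a|^2 = 52, |b|^2 = 2. cos = 10/sqrt(104).

10/sqrt(104)


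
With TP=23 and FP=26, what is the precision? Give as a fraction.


Precision = TP / (TP + FP) = 23 / 49 = 23/49.

23/49


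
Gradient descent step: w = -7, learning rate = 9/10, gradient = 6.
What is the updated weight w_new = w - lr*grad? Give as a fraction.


w_new = -7 - 9/10 * 6 = -7 - 27/5 = -62/5.

-62/5


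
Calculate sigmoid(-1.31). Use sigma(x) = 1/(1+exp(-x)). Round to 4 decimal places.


sigma(-1.31) = 1/(1+e^(1.31)) = 1/(1+3.706174) = 1/4.706174 = 0.2125.

0.2125


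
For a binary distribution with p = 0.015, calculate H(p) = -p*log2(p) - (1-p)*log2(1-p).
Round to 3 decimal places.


H = -0.015*log2(0.015) - 0.985*log2(0.985) = 0.112.

0.112


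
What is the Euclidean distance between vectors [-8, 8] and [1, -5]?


d = sqrt(sum of squared differences). (-8-1)^2=81, (8--5)^2=169. Sum = 250.

sqrt(250)


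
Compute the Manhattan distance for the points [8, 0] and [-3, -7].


d = sum of absolute differences: |8--3|=11 + |0--7|=7 = 18.

18


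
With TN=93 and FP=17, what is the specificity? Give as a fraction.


Specificity = TN / (TN + FP) = 93 / 110 = 93/110.

93/110


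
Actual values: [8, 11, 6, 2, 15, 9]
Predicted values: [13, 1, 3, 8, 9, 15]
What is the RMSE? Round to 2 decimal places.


MSE = 40.3333. RMSE = sqrt(40.3333) = 6.35.

6.35


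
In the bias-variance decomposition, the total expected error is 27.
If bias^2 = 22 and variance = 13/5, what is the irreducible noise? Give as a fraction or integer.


Total error = bias^2 + variance + irreducible noise. So irreducible noise = 27 - 22 - 13/5 = 12/5.

12/5


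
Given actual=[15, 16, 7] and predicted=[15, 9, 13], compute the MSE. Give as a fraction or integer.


MSE = (1/3) * ((15-15)^2=0 + (16-9)^2=49 + (7-13)^2=36). Sum = 85. MSE = 85/3.

85/3


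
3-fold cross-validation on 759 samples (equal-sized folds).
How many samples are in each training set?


Each validation fold has 759/3 = 253 samples. Training set = 759 - 253 = 506.

506


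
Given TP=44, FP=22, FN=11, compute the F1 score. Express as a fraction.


Precision = 44/66 = 2/3. Recall = 44/55 = 4/5. F1 = 2*P*R/(P+R) = 8/11.

8/11


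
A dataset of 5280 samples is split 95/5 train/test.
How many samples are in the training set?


Test set = 5280 * 5% = 264. Training set = 5280 - 264 = 5016.

5016


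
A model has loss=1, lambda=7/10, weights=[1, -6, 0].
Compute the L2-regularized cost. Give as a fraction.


L2 sq norm = sum(w^2) = 37. J = 1 + 7/10 * 37 = 269/10.

269/10


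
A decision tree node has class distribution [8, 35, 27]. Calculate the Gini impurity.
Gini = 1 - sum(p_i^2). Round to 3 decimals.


Total = 70. Proportions: 8/70, 35/70, 27/70. sum(p_i^2) = 0.4118. Gini = 1 - 0.4118 = 0.5882, which rounds to 0.588.

0.588


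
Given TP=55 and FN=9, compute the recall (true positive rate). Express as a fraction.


Recall = TP / (TP + FN) = 55 / 64 = 55/64.

55/64


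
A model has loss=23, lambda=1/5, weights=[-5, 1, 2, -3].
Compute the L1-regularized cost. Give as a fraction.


L1 norm = sum(|w|) = 11. J = 23 + 1/5 * 11 = 126/5.

126/5


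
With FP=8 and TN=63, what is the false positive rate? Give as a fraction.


FPR = FP / (FP + TN) = 8 / 71 = 8/71.

8/71


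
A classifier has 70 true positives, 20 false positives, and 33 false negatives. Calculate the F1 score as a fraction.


Precision = 70/90 = 7/9. Recall = 70/103 = 70/103. F1 = 2*P*R/(P+R) = 140/193.

140/193


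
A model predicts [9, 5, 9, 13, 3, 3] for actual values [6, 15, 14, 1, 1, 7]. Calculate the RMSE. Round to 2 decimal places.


MSE = 49.6667. RMSE = sqrt(49.6667) = 7.05.

7.05


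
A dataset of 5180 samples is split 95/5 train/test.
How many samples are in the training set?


Test set = 5180 * 5% = 259. Training set = 5180 - 259 = 4921.

4921


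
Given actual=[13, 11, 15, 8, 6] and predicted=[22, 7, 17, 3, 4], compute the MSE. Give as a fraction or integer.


MSE = (1/5) * ((13-22)^2=81 + (11-7)^2=16 + (15-17)^2=4 + (8-3)^2=25 + (6-4)^2=4). Sum = 130. MSE = 26.

26


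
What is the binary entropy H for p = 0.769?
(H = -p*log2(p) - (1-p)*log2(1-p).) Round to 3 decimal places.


H = -0.769*log2(0.769) - 0.231*log2(0.231) = 0.780.

0.780


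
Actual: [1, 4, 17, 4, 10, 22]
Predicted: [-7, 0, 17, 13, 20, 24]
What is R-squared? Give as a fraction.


Mean(y) = 29/3. SS_res = 265. SS_tot = 1036/3. R^2 = 1 - 265/(1036/3) = 241/1036.

241/1036


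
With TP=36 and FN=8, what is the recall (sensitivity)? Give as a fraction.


Recall = TP / (TP + FN) = 36 / 44 = 9/11.

9/11


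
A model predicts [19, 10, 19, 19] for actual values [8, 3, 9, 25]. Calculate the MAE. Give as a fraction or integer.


MAE = (1/4) * (|8-19|=11 + |3-10|=7 + |9-19|=10 + |25-19|=6). Sum = 34. MAE = 17/2.

17/2


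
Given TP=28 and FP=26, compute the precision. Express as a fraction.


Precision = TP / (TP + FP) = 28 / 54 = 14/27.

14/27


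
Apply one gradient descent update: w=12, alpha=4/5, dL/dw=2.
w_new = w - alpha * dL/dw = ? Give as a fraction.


w_new = 12 - 4/5 * 2 = 12 - 8/5 = 52/5.

52/5


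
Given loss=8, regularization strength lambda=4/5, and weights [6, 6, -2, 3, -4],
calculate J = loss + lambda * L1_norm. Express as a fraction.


L1 norm = sum(|w|) = 21. J = 8 + 4/5 * 21 = 124/5.

124/5


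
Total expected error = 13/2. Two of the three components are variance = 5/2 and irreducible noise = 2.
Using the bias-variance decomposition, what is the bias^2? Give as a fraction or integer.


Total error = bias^2 + variance + irreducible noise. So bias^2 = 13/2 - 5/2 - 2 = 2.

2


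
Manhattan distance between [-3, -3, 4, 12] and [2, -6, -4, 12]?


d = sum of absolute differences: |-3-2|=5 + |-3--6|=3 + |4--4|=8 + |12-12|=0 = 16.

16


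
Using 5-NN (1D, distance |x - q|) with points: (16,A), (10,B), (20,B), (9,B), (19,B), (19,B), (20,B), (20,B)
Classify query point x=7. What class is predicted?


Distances: |16-7|=9, |10-7|=3, |20-7|=13, |9-7|=2, |19-7|=12, |19-7|=12, |20-7|=13, |20-7|=13. 5 nearest: (9,B), (10,B), (16,A), (19,B), (19,B). Counts: {'B': 4, 'A': 1}. Majority class: B.

B


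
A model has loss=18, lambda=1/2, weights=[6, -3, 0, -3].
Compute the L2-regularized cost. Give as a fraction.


L2 sq norm = sum(w^2) = 54. J = 18 + 1/2 * 54 = 45.

45


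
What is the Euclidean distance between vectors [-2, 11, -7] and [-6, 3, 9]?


d = sqrt(sum of squared differences). (-2--6)^2=16, (11-3)^2=64, (-7-9)^2=256. Sum = 336.

sqrt(336)


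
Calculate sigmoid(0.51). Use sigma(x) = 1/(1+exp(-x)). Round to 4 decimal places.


sigma(0.51) = 1/(1+e^(-0.51)) = 1/(1+0.600496) = 1/1.600496 = 0.6248.

0.6248


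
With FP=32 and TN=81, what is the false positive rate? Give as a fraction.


FPR = FP / (FP + TN) = 32 / 113 = 32/113.

32/113


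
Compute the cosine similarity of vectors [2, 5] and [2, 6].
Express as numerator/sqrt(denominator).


dot = 34. |a|^2 = 29, |b|^2 = 40. cos = 34/sqrt(1160).

34/sqrt(1160)


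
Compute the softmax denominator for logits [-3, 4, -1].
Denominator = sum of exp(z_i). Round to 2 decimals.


Denom = e^-3=0.0498 + e^4=54.5982 + e^-1=0.3679. Sum = 55.0159, which rounds to 55.02.

55.02


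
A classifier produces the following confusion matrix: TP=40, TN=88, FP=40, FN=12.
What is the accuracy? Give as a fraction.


Accuracy = (TP + TN) / (TP + TN + FP + FN) = (40 + 88) / 180 = 32/45.

32/45


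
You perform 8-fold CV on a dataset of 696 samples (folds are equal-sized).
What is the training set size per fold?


Each validation fold has 696/8 = 87 samples. Training set = 696 - 87 = 609.

609


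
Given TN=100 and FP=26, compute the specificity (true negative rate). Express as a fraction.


Specificity = TN / (TN + FP) = 100 / 126 = 50/63.

50/63


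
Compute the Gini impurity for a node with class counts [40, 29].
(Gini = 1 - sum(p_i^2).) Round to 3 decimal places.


Total = 69. Proportions: 40/69, 29/69. sum(p_i^2) = 0.5127. Gini = 1 - 0.5127 = 0.4873, which rounds to 0.487.

0.487


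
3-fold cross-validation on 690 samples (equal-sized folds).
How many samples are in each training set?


Each validation fold has 690/3 = 230 samples. Training set = 690 - 230 = 460.

460


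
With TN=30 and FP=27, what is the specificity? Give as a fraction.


Specificity = TN / (TN + FP) = 30 / 57 = 10/19.

10/19


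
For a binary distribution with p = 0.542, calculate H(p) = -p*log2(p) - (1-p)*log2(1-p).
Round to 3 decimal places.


H = -0.542*log2(0.542) - 0.458*log2(0.458) = 0.995.

0.995


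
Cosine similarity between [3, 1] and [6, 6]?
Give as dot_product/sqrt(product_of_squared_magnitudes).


dot = 24. |a|^2 = 10, |b|^2 = 72. cos = 24/sqrt(720).

24/sqrt(720)


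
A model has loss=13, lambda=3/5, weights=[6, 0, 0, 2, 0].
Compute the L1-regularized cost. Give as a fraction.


L1 norm = sum(|w|) = 8. J = 13 + 3/5 * 8 = 89/5.

89/5


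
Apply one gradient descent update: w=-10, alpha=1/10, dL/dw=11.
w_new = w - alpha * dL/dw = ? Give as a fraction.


w_new = -10 - 1/10 * 11 = -10 - 11/10 = -111/10.

-111/10


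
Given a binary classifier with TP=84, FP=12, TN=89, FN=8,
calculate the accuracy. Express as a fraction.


Accuracy = (TP + TN) / (TP + TN + FP + FN) = (84 + 89) / 193 = 173/193.

173/193


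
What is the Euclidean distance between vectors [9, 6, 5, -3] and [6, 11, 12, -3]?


d = sqrt(sum of squared differences). (9-6)^2=9, (6-11)^2=25, (5-12)^2=49, (-3--3)^2=0. Sum = 83.

sqrt(83)


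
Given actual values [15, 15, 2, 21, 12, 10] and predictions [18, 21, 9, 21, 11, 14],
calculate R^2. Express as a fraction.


Mean(y) = 25/2. SS_res = 111. SS_tot = 403/2. R^2 = 1 - 111/(403/2) = 181/403.

181/403


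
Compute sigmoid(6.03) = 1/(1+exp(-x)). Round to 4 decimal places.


sigma(6.03) = 1/(1+e^(-6.03)) = 1/(1+0.002405) = 1/1.002405 = 0.9976.

0.9976


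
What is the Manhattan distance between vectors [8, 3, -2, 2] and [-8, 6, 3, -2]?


d = sum of absolute differences: |8--8|=16 + |3-6|=3 + |-2-3|=5 + |2--2|=4 = 28.

28
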